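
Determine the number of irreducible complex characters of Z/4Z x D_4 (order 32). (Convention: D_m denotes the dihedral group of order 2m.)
20

Proof sketch: The number of irreducible complex representations of a finite group equals its number of conjugacy classes. For a direct product, #classes(G x H) = #classes(G) * #classes(H). Z/4Z has 4 classes (abelian), D_4 has 5 classes, so 4 * 5 = 20, so Z/4Z x D_4 (order 32) has exactly 20 irreducible complex representations.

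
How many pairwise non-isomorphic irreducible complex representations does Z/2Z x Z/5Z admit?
10

Why: The number of irreducible complex representations of a finite group equals its number of conjugacy classes. Z/2Z x Z/5Z is abelian of order 10, so every element is its own conjugacy class: 10 classes, so Z/2Z x Z/5Z (order 10) has exactly 10 irreducible complex representations.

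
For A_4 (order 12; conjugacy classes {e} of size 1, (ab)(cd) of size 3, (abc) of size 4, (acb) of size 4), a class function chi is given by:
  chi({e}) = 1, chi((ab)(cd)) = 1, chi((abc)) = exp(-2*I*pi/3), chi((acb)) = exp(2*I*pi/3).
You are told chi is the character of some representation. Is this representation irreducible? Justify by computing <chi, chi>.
Irreducible: <chi, chi> = 1.

Reasoning: <chi, chi> = (1/|G|) sum_C |C| * |chi(C)|^2 = (1/12)[1*|1|^2 + 3*|1|^2 + 4*|exp(-2*I*pi/3)|^2 + 4*|exp(2*I*pi/3)|^2]
  = (1/12)[(1) + (3) + (4) + (4)] = 12/12 = 1.
(Exp terms are combined using exp(i*s)*conj(exp(i*t)) = exp(i*(s-t)), and sums of them are collapsed using the identity that for every m > 1 the m distinct m-th roots of unity sum to 0, e.g. 1 + exp(2*I*pi/3) + exp(-2*I*pi/3) = 0.)
A character is irreducible iff <chi, chi> = 1, so this representation is irreducible.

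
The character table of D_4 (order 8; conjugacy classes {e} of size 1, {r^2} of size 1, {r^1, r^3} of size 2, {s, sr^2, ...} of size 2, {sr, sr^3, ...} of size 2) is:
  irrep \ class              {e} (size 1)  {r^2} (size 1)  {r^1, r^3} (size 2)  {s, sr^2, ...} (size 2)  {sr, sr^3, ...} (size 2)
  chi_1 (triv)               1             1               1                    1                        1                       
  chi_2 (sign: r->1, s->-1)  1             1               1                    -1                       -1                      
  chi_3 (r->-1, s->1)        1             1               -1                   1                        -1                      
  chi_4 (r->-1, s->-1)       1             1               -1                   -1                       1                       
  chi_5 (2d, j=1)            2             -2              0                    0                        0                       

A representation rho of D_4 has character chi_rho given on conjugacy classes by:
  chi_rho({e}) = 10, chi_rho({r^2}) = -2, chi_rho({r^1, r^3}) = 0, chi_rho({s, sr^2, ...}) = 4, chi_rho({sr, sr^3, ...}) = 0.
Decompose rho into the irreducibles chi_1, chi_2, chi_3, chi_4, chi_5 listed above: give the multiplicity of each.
Multiplicities: chi_1: 2, chi_2: 0, chi_3: 2, chi_4: 0, chi_5: 3.

Justification: Use <chi_rho, chi> = (1/|G|) sum_C |C| * chi_rho(C) * conj(chi(C)) with |G| = 8 for each irreducible chi in the table:
  <chi_rho, chi_1> = (1/8)[1*(10)*conj(1) + 1*(-2)*conj(1) + 2*(0)*conj(1) + 2*(4)*conj(1) + 2*(0)*conj(1)]
      = (1/8)[(10) + (-2) + (0) + (8) + (0)] = 16/8 = 2
  <chi_rho, chi_2> = (1/8)[1*(10)*conj(1) + 1*(-2)*conj(1) + 2*(0)*conj(1) + 2*(4)*conj(-1) + 2*(0)*conj(-1)]
      = (1/8)[(10) + (-2) + (0) + (-8) + (0)] = 0/8 = 0
  <chi_rho, chi_3> = (1/8)[1*(10)*conj(1) + 1*(-2)*conj(1) + 2*(0)*conj(-1) + 2*(4)*conj(1) + 2*(0)*conj(-1)]
      = (1/8)[(10) + (-2) + (0) + (8) + (0)] = 16/8 = 2
  <chi_rho, chi_4> = (1/8)[1*(10)*conj(1) + 1*(-2)*conj(1) + 2*(0)*conj(-1) + 2*(4)*conj(-1) + 2*(0)*conj(1)]
      = (1/8)[(10) + (-2) + (0) + (-8) + (0)] = 0/8 = 0
  <chi_rho, chi_5> = (1/8)[1*(10)*conj(2) + 1*(-2)*conj(-2) + 2*(0)*conj(0) + 2*(4)*conj(0) + 2*(0)*conj(0)]
      = (1/8)[(20) + (4) + (0) + (0) + (0)] = 24/8 = 3
Dimension check: dim(rho) = sum (mult * dim) = 2*1 + 0*1 + 2*1 + 0*1 + 3*2 = 10 = chi_rho(e) = 10.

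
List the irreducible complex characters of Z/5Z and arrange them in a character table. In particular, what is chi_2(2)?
Character table of Z/5Z (irreps indexed chi_0,...,chi_4 with chi_k(m) = zeta_5^(k*m), zeta_5 = exp(2*pi*i/5)):
  irrep \ class  {0} (size 1)  {1} (size 1)    {2} (size 1)    {3} (size 1)    {4} (size 1)  
  chi_0          1             1               1               1               1             
  chi_1          1             exp(2*I*pi/5)   exp(4*I*pi/5)   exp(-4*I*pi/5)  exp(-2*I*pi/5)
  chi_2          1             exp(4*I*pi/5)   exp(-2*I*pi/5)  exp(2*I*pi/5)   exp(-4*I*pi/5)
  chi_3          1             exp(-4*I*pi/5)  exp(2*I*pi/5)   exp(-2*I*pi/5)  exp(4*I*pi/5) 
  chi_4          1             exp(-2*I*pi/5)  exp(-4*I*pi/5)  exp(4*I*pi/5)   exp(2*I*pi/5) 

Spot check: chi_2(2) = zeta_5^(2*2) = zeta_5^4 = exp(-2*I*pi/5).

Z/5Z is abelian, so all 5 irreducible complex representations are 1-dimensional. They are given by chi_k(m) = zeta_5^(k*m) for k = 0,...,4. Row orthogonality: sum_m chi_k(m) conj(chi_l(m)) = 5 * [k = l].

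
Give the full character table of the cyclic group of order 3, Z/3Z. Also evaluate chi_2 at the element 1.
Character table of Z/3Z (irreps indexed chi_0,...,chi_2 with chi_k(m) = zeta_3^(k*m), zeta_3 = exp(2*pi*i/3)):
  irrep \ class  {0} (size 1)  {1} (size 1)    {2} (size 1)  
  chi_0          1             1               1             
  chi_1          1             exp(2*I*pi/3)   exp(-2*I*pi/3)
  chi_2          1             exp(-2*I*pi/3)  exp(2*I*pi/3) 

Spot check: chi_2(1) = zeta_3^(2*1) = zeta_3^2 = exp(-2*I*pi/3).

Details: Z/3Z is abelian, so all 3 irreducible complex representations are 1-dimensional. They are given by chi_k(m) = zeta_3^(k*m) for k = 0,...,2. Row orthogonality: sum_m chi_k(m) conj(chi_l(m)) = 3 * [k = l].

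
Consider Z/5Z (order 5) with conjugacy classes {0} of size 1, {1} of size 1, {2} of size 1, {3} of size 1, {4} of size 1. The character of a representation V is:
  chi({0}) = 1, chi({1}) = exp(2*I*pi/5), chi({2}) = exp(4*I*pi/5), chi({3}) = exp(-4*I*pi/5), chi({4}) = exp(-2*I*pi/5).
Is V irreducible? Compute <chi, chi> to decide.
Irreducible: <chi, chi> = 1.

Argument: <chi, chi> = (1/|G|) sum_C |C| * |chi(C)|^2 = (1/5)[1*|1|^2 + 1*|exp(2*I*pi/5)|^2 + 1*|exp(4*I*pi/5)|^2 + 1*|exp(-4*I*pi/5)|^2 + 1*|exp(-2*I*pi/5)|^2]
  = (1/5)[(1) + (1) + (1) + (1) + (1)] = 5/5 = 1.
(Exp terms are combined using exp(i*s)*conj(exp(i*t)) = exp(i*(s-t)), and sums of them are collapsed using the identity that for every m > 1 the m distinct m-th roots of unity sum to 0, e.g. 1 + exp(2*I*pi/3) + exp(-2*I*pi/3) = 0.)
A character is irreducible iff <chi, chi> = 1, so this representation is irreducible.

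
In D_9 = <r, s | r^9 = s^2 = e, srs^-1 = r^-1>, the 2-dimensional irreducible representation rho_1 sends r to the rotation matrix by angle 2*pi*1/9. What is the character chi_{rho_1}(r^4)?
chi_{rho_1}(r^4) = 2*cos(2*pi*1*4/9) = -2*cos(pi/9)

Explanation: rho_1(r^4) is rotation by angle 2*pi*1*4/9, whose trace is 2*cos(2*pi*1*4/9) = -2*cos(pi/9).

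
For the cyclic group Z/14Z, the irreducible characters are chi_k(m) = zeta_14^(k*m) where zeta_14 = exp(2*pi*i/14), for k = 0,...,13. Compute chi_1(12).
chi_1(12) = zeta_14^12 = exp(-2*I*pi/7)

Explanation: chi_1(12) = zeta_14^(1*12) = zeta_14^12. Since zeta_14^14 = 1, this equals zeta_14^12 = exp(2*pi*i*12/14) = exp(-2*I*pi/7).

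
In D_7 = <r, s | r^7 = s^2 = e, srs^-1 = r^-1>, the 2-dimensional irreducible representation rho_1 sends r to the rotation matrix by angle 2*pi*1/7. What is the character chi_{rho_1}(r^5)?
chi_{rho_1}(r^5) = 2*cos(2*pi*1*5/7) = -2*cos(3*pi/7)

Proof sketch: rho_1(r^5) is rotation by angle 2*pi*1*5/7, whose trace is 2*cos(2*pi*1*5/7) = -2*cos(3*pi/7).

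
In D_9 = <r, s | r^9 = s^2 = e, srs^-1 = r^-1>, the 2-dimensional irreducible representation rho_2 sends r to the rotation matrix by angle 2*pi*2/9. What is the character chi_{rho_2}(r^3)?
chi_{rho_2}(r^3) = 2*cos(2*pi*2*3/9) = -1

Working: rho_2(r^3) is rotation by angle 2*pi*2*3/9, whose trace is 2*cos(2*pi*2*3/9) = -1.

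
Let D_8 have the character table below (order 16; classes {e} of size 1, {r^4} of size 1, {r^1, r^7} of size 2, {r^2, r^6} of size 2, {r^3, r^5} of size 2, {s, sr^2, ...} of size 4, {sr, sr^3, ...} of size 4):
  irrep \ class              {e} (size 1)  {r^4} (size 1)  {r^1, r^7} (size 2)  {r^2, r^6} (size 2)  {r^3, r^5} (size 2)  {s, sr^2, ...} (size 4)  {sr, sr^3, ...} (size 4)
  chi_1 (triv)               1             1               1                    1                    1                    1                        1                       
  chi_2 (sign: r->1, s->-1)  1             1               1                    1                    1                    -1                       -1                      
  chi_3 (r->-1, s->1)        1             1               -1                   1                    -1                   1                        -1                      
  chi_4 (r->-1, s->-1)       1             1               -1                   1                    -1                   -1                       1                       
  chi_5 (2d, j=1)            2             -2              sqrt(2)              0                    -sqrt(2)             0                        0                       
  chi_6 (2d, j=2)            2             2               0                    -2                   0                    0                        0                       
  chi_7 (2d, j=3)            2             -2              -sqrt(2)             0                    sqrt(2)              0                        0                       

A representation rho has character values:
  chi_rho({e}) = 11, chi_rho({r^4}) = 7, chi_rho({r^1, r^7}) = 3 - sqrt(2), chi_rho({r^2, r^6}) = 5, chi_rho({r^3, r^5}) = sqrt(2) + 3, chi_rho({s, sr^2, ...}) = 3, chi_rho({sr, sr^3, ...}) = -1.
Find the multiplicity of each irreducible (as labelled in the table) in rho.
Multiplicities: chi_1: 3, chi_2: 2, chi_3: 2, chi_4: 0, chi_5: 0, chi_6: 1, chi_7: 1.

Solution. Use <chi_rho, chi> = (1/|G|) sum_C |C| * chi_rho(C) * conj(chi(C)) with |G| = 16 for each irreducible chi in the table:
  <chi_rho, chi_1> = (1/16)[1*(11)*conj(1) + 1*(7)*conj(1) + 2*(3 - sqrt(2))*conj(1) + 2*(5)*conj(1) + 2*(sqrt(2) + 3)*conj(1) + 4*(3)*conj(1) + 4*(-1)*conj(1)]
      = (1/16)[(11) + (7) + (6 - 2*sqrt(2)) + (10) + (2*sqrt(2) + 6) + (12) + (-4)] = 48/16 = 3
  <chi_rho, chi_2> = (1/16)[1*(11)*conj(1) + 1*(7)*conj(1) + 2*(3 - sqrt(2))*conj(1) + 2*(5)*conj(1) + 2*(sqrt(2) + 3)*conj(1) + 4*(3)*conj(-1) + 4*(-1)*conj(-1)]
      = (1/16)[(11) + (7) + (6 - 2*sqrt(2)) + (10) + (2*sqrt(2) + 6) + (-12) + (4)] = 32/16 = 2
  <chi_rho, chi_3> = (1/16)[1*(11)*conj(1) + 1*(7)*conj(1) + 2*(3 - sqrt(2))*conj(-1) + 2*(5)*conj(1) + 2*(sqrt(2) + 3)*conj(-1) + 4*(3)*conj(1) + 4*(-1)*conj(-1)]
      = (1/16)[(11) + (7) + (-6 + 2*sqrt(2)) + (10) + (-6 - 2*sqrt(2)) + (12) + (4)] = 32/16 = 2
  <chi_rho, chi_4> = (1/16)[1*(11)*conj(1) + 1*(7)*conj(1) + 2*(3 - sqrt(2))*conj(-1) + 2*(5)*conj(1) + 2*(sqrt(2) + 3)*conj(-1) + 4*(3)*conj(-1) + 4*(-1)*conj(1)]
      = (1/16)[(11) + (7) + (-6 + 2*sqrt(2)) + (10) + (-6 - 2*sqrt(2)) + (-12) + (-4)] = 0/16 = 0
  <chi_rho, chi_5> = (1/16)[1*(11)*conj(2) + 1*(7)*conj(-2) + 2*(3 - sqrt(2))*conj(sqrt(2)) + 2*(5)*conj(0) + 2*(sqrt(2) + 3)*conj(-sqrt(2)) + 4*(3)*conj(0) + 4*(-1)*conj(0)]
      = (1/16)[(22) + (-14) + (-4 + 6*sqrt(2)) + (0) + (-6*sqrt(2) - 4) + (0) + (0)] = 0/16 = 0
  <chi_rho, chi_6> = (1/16)[1*(11)*conj(2) + 1*(7)*conj(2) + 2*(3 - sqrt(2))*conj(0) + 2*(5)*conj(-2) + 2*(sqrt(2) + 3)*conj(0) + 4*(3)*conj(0) + 4*(-1)*conj(0)]
      = (1/16)[(22) + (14) + (0) + (-20) + (0) + (0) + (0)] = 16/16 = 1
  <chi_rho, chi_7> = (1/16)[1*(11)*conj(2) + 1*(7)*conj(-2) + 2*(3 - sqrt(2))*conj(-sqrt(2)) + 2*(5)*conj(0) + 2*(sqrt(2) + 3)*conj(sqrt(2)) + 4*(3)*conj(0) + 4*(-1)*conj(0)]
      = (1/16)[(22) + (-14) + (4 - 6*sqrt(2)) + (0) + (4 + 6*sqrt(2)) + (0) + (0)] = 16/16 = 1
Dimension check: dim(rho) = sum (mult * dim) = 3*1 + 2*1 + 2*1 + 0*1 + 0*2 + 1*2 + 1*2 = 11 = chi_rho(e) = 11.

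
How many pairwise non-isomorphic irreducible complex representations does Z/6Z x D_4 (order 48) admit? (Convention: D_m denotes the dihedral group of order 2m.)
30

Details: The number of irreducible complex representations of a finite group equals its number of conjugacy classes. For a direct product, #classes(G x H) = #classes(G) * #classes(H). Z/6Z has 6 classes (abelian), D_4 has 5 classes, so 6 * 5 = 30, so Z/6Z x D_4 (order 48) has exactly 30 irreducible complex representations.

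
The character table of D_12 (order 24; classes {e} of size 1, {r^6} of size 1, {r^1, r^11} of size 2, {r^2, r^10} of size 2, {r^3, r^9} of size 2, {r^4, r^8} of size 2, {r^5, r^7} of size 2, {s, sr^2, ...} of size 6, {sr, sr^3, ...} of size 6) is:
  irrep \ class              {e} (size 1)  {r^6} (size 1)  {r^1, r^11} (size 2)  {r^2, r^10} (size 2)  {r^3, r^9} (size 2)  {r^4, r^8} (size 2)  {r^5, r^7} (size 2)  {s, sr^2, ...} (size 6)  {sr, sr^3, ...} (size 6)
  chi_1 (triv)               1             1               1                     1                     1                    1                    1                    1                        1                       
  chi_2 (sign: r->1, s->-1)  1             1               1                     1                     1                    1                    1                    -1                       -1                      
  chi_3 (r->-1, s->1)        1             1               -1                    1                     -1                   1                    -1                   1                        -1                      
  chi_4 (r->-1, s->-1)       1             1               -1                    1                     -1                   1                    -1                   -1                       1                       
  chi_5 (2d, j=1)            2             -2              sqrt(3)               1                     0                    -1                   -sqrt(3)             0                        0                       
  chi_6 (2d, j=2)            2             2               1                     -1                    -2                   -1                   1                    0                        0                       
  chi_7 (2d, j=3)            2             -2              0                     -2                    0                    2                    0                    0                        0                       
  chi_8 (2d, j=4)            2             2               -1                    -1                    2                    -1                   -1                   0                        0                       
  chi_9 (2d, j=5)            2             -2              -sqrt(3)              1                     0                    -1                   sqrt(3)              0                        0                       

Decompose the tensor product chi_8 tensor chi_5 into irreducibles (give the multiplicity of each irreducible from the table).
chi_8 tensor chi_5 = chi_7 + chi_9 (all other irreducibles have multiplicity 0).

Derivation: The character of a tensor product is the pointwise product (chi_8 * chi_5)(C) = chi_8(C) * chi_5(C):
  {e}: (2)*(2), {r^6}: (2)*(-2), {r^1, r^11}: (-1)*(sqrt(3)), {r^2, r^10}: (-1)*(1), {r^3, r^9}: (2)*(0), {r^4, r^8}: (-1)*(-1), {r^5, r^7}: (-1)*(-sqrt(3)), {s, sr^2, ...}: (0)*(0), {sr, sr^3, ...}: (0)*(0)
so (chi_8 * chi_5) takes values
  {e} -> 4, {r^6} -> -4, {r^1, r^11} -> -sqrt(3), {r^2, r^10} -> -1, {r^3, r^9} -> 0, {r^4, r^8} -> 1, {r^5, r^7} -> sqrt(3), {s, sr^2, ...} -> 0, {sr, sr^3, ...} -> 0.
Now take the inner product of this character with each irreducible chi from the table, <chi_8*chi_5, chi> = (1/24) sum_C |C| (chi_8*chi_5)(C) conj(chi(C)):
  <chi_8*chi_5, chi_1> = (1/24)[1*(4)*conj(1) + 1*(-4)*conj(1) + 2*(-sqrt(3))*conj(1) + 2*(-1)*conj(1) + 2*(0)*conj(1) + 2*(1)*conj(1) + 2*(sqrt(3))*conj(1) + 6*(0)*conj(1) + 6*(0)*conj(1)]
      = (1/24)[(4) + (-4) + (-2*sqrt(3)) + (-2) + (0) + (2) + (2*sqrt(3)) + (0) + (0)] = 0/24 = 0
  <chi_8*chi_5, chi_2> = (1/24)[1*(4)*conj(1) + 1*(-4)*conj(1) + 2*(-sqrt(3))*conj(1) + 2*(-1)*conj(1) + 2*(0)*conj(1) + 2*(1)*conj(1) + 2*(sqrt(3))*conj(1) + 6*(0)*conj(-1) + 6*(0)*conj(-1)]
      = (1/24)[(4) + (-4) + (-2*sqrt(3)) + (-2) + (0) + (2) + (2*sqrt(3)) + (0) + (0)] = 0/24 = 0
  <chi_8*chi_5, chi_3> = (1/24)[1*(4)*conj(1) + 1*(-4)*conj(1) + 2*(-sqrt(3))*conj(-1) + 2*(-1)*conj(1) + 2*(0)*conj(-1) + 2*(1)*conj(1) + 2*(sqrt(3))*conj(-1) + 6*(0)*conj(1) + 6*(0)*conj(-1)]
      = (1/24)[(4) + (-4) + (2*sqrt(3)) + (-2) + (0) + (2) + (-2*sqrt(3)) + (0) + (0)] = 0/24 = 0
  <chi_8*chi_5, chi_4> = (1/24)[1*(4)*conj(1) + 1*(-4)*conj(1) + 2*(-sqrt(3))*conj(-1) + 2*(-1)*conj(1) + 2*(0)*conj(-1) + 2*(1)*conj(1) + 2*(sqrt(3))*conj(-1) + 6*(0)*conj(-1) + 6*(0)*conj(1)]
      = (1/24)[(4) + (-4) + (2*sqrt(3)) + (-2) + (0) + (2) + (-2*sqrt(3)) + (0) + (0)] = 0/24 = 0
  <chi_8*chi_5, chi_5> = (1/24)[1*(4)*conj(2) + 1*(-4)*conj(-2) + 2*(-sqrt(3))*conj(sqrt(3)) + 2*(-1)*conj(1) + 2*(0)*conj(0) + 2*(1)*conj(-1) + 2*(sqrt(3))*conj(-sqrt(3)) + 6*(0)*conj(0) + 6*(0)*conj(0)]
      = (1/24)[(8) + (8) + (-6) + (-2) + (0) + (-2) + (-6) + (0) + (0)] = 0/24 = 0
  <chi_8*chi_5, chi_6> = (1/24)[1*(4)*conj(2) + 1*(-4)*conj(2) + 2*(-sqrt(3))*conj(1) + 2*(-1)*conj(-1) + 2*(0)*conj(-2) + 2*(1)*conj(-1) + 2*(sqrt(3))*conj(1) + 6*(0)*conj(0) + 6*(0)*conj(0)]
      = (1/24)[(8) + (-8) + (-2*sqrt(3)) + (2) + (0) + (-2) + (2*sqrt(3)) + (0) + (0)] = 0/24 = 0
  <chi_8*chi_5, chi_7> = (1/24)[1*(4)*conj(2) + 1*(-4)*conj(-2) + 2*(-sqrt(3))*conj(0) + 2*(-1)*conj(-2) + 2*(0)*conj(0) + 2*(1)*conj(2) + 2*(sqrt(3))*conj(0) + 6*(0)*conj(0) + 6*(0)*conj(0)]
      = (1/24)[(8) + (8) + (0) + (4) + (0) + (4) + (0) + (0) + (0)] = 24/24 = 1
  <chi_8*chi_5, chi_8> = (1/24)[1*(4)*conj(2) + 1*(-4)*conj(2) + 2*(-sqrt(3))*conj(-1) + 2*(-1)*conj(-1) + 2*(0)*conj(2) + 2*(1)*conj(-1) + 2*(sqrt(3))*conj(-1) + 6*(0)*conj(0) + 6*(0)*conj(0)]
      = (1/24)[(8) + (-8) + (2*sqrt(3)) + (2) + (0) + (-2) + (-2*sqrt(3)) + (0) + (0)] = 0/24 = 0
  <chi_8*chi_5, chi_9> = (1/24)[1*(4)*conj(2) + 1*(-4)*conj(-2) + 2*(-sqrt(3))*conj(-sqrt(3)) + 2*(-1)*conj(1) + 2*(0)*conj(0) + 2*(1)*conj(-1) + 2*(sqrt(3))*conj(sqrt(3)) + 6*(0)*conj(0) + 6*(0)*conj(0)]
      = (1/24)[(8) + (8) + (6) + (-2) + (0) + (-2) + (6) + (0) + (0)] = 24/24 = 1
Hence the multiplicities are chi_7: 1, chi_9: 1. Dimension check: dim(chi_8)*dim(chi_5) = 2*2 = 4 and sum (mult * dim) = 1*2 + 1*2 = 4.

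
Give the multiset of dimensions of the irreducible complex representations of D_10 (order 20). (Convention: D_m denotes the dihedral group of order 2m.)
Dimensions: 1, 1, 1, 1, 2, 2, 2, 2

Details: There are 8 irreducibles (= number of conjugacy classes). Their dimensions d_i satisfy sum d_i^2 = |G| = 20: 1 + 1 + 1 + 1 + 4 + 4 + 4 + 4 = 20.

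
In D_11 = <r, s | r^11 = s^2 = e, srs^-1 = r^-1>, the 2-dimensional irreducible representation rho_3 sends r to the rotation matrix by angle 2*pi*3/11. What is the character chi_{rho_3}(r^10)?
chi_{rho_3}(r^10) = 2*cos(2*pi*3*10/11) = -2*cos(5*pi/11)

Derivation: rho_3(r^10) is rotation by angle 2*pi*3*10/11, whose trace is 2*cos(2*pi*3*10/11) = -2*cos(5*pi/11).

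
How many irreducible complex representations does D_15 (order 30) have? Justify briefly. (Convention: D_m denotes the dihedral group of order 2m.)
9

Solution. The number of irreducible complex representations of a finite group equals its number of conjugacy classes. D_15 has 9 conjugacy classes ((n+3)/2 for n odd), so D_15 (order 30) has exactly 9 irreducible complex representations.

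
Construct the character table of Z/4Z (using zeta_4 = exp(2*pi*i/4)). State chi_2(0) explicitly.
Character table of Z/4Z (irreps indexed chi_0,...,chi_3 with chi_k(m) = zeta_4^(k*m), zeta_4 = exp(2*pi*i/4)):
  irrep \ class  {0} (size 1)  {1} (size 1)  {2} (size 1)  {3} (size 1)
  chi_0          1             1             1             1           
  chi_1          1             I             -1            -I          
  chi_2          1             -1            1             -1          
  chi_3          1             -I            -1            I           

Spot check: chi_2(0) = zeta_4^(2*0) = zeta_4^0 = 1.

Derivation: Z/4Z is abelian, so all 4 irreducible complex representations are 1-dimensional. They are given by chi_k(m) = zeta_4^(k*m) for k = 0,...,3. Row orthogonality: sum_m chi_k(m) conj(chi_l(m)) = 4 * [k = l].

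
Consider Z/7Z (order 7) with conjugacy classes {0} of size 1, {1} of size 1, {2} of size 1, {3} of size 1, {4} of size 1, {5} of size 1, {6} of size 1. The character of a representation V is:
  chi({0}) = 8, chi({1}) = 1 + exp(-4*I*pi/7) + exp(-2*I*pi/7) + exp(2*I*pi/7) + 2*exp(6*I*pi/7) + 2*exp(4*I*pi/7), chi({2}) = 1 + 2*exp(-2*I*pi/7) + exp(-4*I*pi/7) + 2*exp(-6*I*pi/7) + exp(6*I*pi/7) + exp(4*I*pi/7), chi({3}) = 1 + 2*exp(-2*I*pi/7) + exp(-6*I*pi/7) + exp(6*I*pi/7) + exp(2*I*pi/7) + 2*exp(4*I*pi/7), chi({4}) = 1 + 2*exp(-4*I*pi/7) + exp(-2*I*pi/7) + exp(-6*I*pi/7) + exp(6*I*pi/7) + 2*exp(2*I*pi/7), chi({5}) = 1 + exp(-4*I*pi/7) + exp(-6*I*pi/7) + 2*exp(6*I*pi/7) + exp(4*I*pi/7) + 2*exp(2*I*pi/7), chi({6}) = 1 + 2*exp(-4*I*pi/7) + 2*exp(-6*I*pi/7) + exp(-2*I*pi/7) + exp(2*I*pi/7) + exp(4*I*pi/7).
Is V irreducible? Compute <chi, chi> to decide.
Not irreducible (reducible): <chi, chi> = 12 > 1.

Why: <chi, chi> = (1/|G|) sum_C |C| * |chi(C)|^2 = (1/7)[1*|8|^2 + 1*|1 + exp(-4*I*pi/7) + exp(-2*I*pi/7) + exp(2*I*pi/7) + 2*exp(6*I*pi/7) + 2*exp(4*I*pi/7)|^2 + 1*|1 + 2*exp(-2*I*pi/7) + exp(-4*I*pi/7) + 2*exp(-6*I*pi/7) + exp(6*I*pi/7) + exp(4*I*pi/7)|^2 + 1*|1 + 2*exp(-2*I*pi/7) + exp(-6*I*pi/7) + exp(6*I*pi/7) + exp(2*I*pi/7) + 2*exp(4*I*pi/7)|^2 + 1*|1 + 2*exp(-4*I*pi/7) + exp(-2*I*pi/7) + exp(-6*I*pi/7) + exp(6*I*pi/7) + 2*exp(2*I*pi/7)|^2 + 1*|1 + exp(-4*I*pi/7) + exp(-6*I*pi/7) + 2*exp(6*I*pi/7) + exp(4*I*pi/7) + 2*exp(2*I*pi/7)|^2 + 1*|1 + 2*exp(-4*I*pi/7) + 2*exp(-6*I*pi/7) + exp(-2*I*pi/7) + exp(2*I*pi/7) + exp(4*I*pi/7)|^2]
  = (1/7)[(64) + (12 + 8*exp(-4*I*pi/7) + 9*exp(-2*I*pi/7) + 9*exp(-6*I*pi/7) + 9*exp(6*I*pi/7) + 9*exp(2*I*pi/7) + 8*exp(4*I*pi/7)) + (12 + 9*exp(-4*I*pi/7) + 9*exp(-2*I*pi/7) + 8*exp(-6*I*pi/7) + 8*exp(6*I*pi/7) + 9*exp(2*I*pi/7) + 9*exp(4*I*pi/7)) + (12 + 9*exp(-4*I*pi/7) + 8*exp(-2*I*pi/7) + 9*exp(-6*I*pi/7) + 9*exp(6*I*pi/7) + 8*exp(2*I*pi/7) + 9*exp(4*I*pi/7)) + (12 + 9*exp(-4*I*pi/7) + 8*exp(-2*I*pi/7) + 9*exp(-6*I*pi/7) + 9*exp(6*I*pi/7) + 8*exp(2*I*pi/7) + 9*exp(4*I*pi/7)) + (12 + 9*exp(-4*I*pi/7) + 9*exp(-2*I*pi/7) + 8*exp(-6*I*pi/7) + 8*exp(6*I*pi/7) + 9*exp(2*I*pi/7) + 9*exp(4*I*pi/7)) + (12 + 8*exp(-4*I*pi/7) + 9*exp(-2*I*pi/7) + 9*exp(-6*I*pi/7) + 9*exp(6*I*pi/7) + 9*exp(2*I*pi/7) + 8*exp(4*I*pi/7))] = 84/7 = 12.
(Exp terms are combined using exp(i*s)*conj(exp(i*t)) = exp(i*(s-t)), and sums of them are collapsed using the identity that for every m > 1 the m distinct m-th roots of unity sum to 0, e.g. 1 + exp(2*I*pi/3) + exp(-2*I*pi/3) = 0.)
A character is irreducible iff <chi, chi> = 1, so this representation is reducible.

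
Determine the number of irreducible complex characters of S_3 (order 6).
3

The number of irreducible complex representations of a finite group equals its number of conjugacy classes. Conjugacy classes in S_3 correspond to cycle types, i.e. partitions of 3; there are p(3) = 3 of them, so S_3 (order 6) has exactly 3 irreducible complex representations.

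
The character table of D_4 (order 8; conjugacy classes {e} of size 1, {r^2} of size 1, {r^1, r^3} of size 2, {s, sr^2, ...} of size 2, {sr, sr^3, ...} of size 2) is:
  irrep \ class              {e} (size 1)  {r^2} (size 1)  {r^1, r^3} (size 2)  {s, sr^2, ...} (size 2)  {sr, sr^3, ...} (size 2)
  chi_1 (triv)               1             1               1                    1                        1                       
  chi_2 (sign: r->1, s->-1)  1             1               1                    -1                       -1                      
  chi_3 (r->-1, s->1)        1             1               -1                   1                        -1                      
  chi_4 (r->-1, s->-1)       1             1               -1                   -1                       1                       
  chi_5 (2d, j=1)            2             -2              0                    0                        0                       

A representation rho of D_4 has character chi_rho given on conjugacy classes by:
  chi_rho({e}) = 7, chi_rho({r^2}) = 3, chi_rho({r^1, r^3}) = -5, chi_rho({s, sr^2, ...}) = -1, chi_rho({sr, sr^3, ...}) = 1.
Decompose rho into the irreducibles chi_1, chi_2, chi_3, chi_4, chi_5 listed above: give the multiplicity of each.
Multiplicities: chi_1: 0, chi_2: 0, chi_3: 2, chi_4: 3, chi_5: 1.

Use <chi_rho, chi> = (1/|G|) sum_C |C| * chi_rho(C) * conj(chi(C)) with |G| = 8 for each irreducible chi in the table:
  <chi_rho, chi_1> = (1/8)[1*(7)*conj(1) + 1*(3)*conj(1) + 2*(-5)*conj(1) + 2*(-1)*conj(1) + 2*(1)*conj(1)]
      = (1/8)[(7) + (3) + (-10) + (-2) + (2)] = 0/8 = 0
  <chi_rho, chi_2> = (1/8)[1*(7)*conj(1) + 1*(3)*conj(1) + 2*(-5)*conj(1) + 2*(-1)*conj(-1) + 2*(1)*conj(-1)]
      = (1/8)[(7) + (3) + (-10) + (2) + (-2)] = 0/8 = 0
  <chi_rho, chi_3> = (1/8)[1*(7)*conj(1) + 1*(3)*conj(1) + 2*(-5)*conj(-1) + 2*(-1)*conj(1) + 2*(1)*conj(-1)]
      = (1/8)[(7) + (3) + (10) + (-2) + (-2)] = 16/8 = 2
  <chi_rho, chi_4> = (1/8)[1*(7)*conj(1) + 1*(3)*conj(1) + 2*(-5)*conj(-1) + 2*(-1)*conj(-1) + 2*(1)*conj(1)]
      = (1/8)[(7) + (3) + (10) + (2) + (2)] = 24/8 = 3
  <chi_rho, chi_5> = (1/8)[1*(7)*conj(2) + 1*(3)*conj(-2) + 2*(-5)*conj(0) + 2*(-1)*conj(0) + 2*(1)*conj(0)]
      = (1/8)[(14) + (-6) + (0) + (0) + (0)] = 8/8 = 1
Dimension check: dim(rho) = sum (mult * dim) = 0*1 + 0*1 + 2*1 + 3*1 + 1*2 = 7 = chi_rho(e) = 7.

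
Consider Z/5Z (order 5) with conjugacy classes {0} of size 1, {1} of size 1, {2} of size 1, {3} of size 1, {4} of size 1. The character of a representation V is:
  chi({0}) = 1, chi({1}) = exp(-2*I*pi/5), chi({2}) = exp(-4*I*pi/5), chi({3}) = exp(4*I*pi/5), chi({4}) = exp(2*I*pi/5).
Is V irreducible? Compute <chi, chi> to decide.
Irreducible: <chi, chi> = 1.

Explanation: <chi, chi> = (1/|G|) sum_C |C| * |chi(C)|^2 = (1/5)[1*|1|^2 + 1*|exp(-2*I*pi/5)|^2 + 1*|exp(-4*I*pi/5)|^2 + 1*|exp(4*I*pi/5)|^2 + 1*|exp(2*I*pi/5)|^2]
  = (1/5)[(1) + (1) + (1) + (1) + (1)] = 5/5 = 1.
(Exp terms are combined using exp(i*s)*conj(exp(i*t)) = exp(i*(s-t)), and sums of them are collapsed using the identity that for every m > 1 the m distinct m-th roots of unity sum to 0, e.g. 1 + exp(2*I*pi/3) + exp(-2*I*pi/3) = 0.)
A character is irreducible iff <chi, chi> = 1, so this representation is irreducible.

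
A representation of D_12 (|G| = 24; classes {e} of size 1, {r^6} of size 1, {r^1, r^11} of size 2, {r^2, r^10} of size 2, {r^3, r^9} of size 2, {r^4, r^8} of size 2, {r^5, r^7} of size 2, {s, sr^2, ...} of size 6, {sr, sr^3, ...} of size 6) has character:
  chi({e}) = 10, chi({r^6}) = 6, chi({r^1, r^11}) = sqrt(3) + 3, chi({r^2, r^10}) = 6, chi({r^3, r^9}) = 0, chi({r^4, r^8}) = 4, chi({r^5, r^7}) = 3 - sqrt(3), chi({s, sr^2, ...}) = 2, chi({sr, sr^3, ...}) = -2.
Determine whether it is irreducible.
Not irreducible (reducible): <chi, chi> = 14 > 1.

<chi, chi> = (1/|G|) sum_C |C| * |chi(C)|^2 = (1/24)[1*|10|^2 + 1*|6|^2 + 2*|sqrt(3) + 3|^2 + 2*|6|^2 + 2*|0|^2 + 2*|4|^2 + 2*|3 - sqrt(3)|^2 + 6*|2|^2 + 6*|-2|^2]
  = (1/24)[(100) + (36) + (12*sqrt(3) + 24) + (72) + (0) + (32) + (24 - 12*sqrt(3)) + (24) + (24)] = 336/24 = 14.
A character is irreducible iff <chi, chi> = 1, so this representation is reducible.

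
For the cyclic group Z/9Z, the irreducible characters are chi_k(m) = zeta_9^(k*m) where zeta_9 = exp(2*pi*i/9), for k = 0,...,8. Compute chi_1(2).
chi_1(2) = zeta_9^2 = exp(4*I*pi/9)

Reasoning: chi_1(2) = zeta_9^(1*2) = zeta_9^2. Since zeta_9^9 = 1, this equals zeta_9^2 = exp(2*pi*i*2/9) = exp(4*I*pi/9).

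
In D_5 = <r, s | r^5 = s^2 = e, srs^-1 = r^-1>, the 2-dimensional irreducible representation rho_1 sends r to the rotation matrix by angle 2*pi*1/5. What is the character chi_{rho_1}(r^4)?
chi_{rho_1}(r^4) = 2*cos(2*pi*1*4/5) = -1/2 + sqrt(5)/2

Working: rho_1(r^4) is rotation by angle 2*pi*1*4/5, whose trace is 2*cos(2*pi*1*4/5) = -1/2 + sqrt(5)/2.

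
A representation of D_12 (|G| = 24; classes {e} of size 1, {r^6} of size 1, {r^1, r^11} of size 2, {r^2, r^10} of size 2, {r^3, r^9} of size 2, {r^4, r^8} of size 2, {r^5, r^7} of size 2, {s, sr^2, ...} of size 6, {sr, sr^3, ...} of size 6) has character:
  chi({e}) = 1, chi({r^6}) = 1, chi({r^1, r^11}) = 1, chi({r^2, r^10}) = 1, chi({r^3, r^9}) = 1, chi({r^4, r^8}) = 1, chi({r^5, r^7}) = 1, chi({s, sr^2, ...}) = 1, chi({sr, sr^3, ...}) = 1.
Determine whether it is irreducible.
Irreducible: <chi, chi> = 1.

Proof sketch: <chi, chi> = (1/|G|) sum_C |C| * |chi(C)|^2 = (1/24)[1*|1|^2 + 1*|1|^2 + 2*|1|^2 + 2*|1|^2 + 2*|1|^2 + 2*|1|^2 + 2*|1|^2 + 6*|1|^2 + 6*|1|^2]
  = (1/24)[(1) + (1) + (2) + (2) + (2) + (2) + (2) + (6) + (6)] = 24/24 = 1.
A character is irreducible iff <chi, chi> = 1, so this representation is irreducible.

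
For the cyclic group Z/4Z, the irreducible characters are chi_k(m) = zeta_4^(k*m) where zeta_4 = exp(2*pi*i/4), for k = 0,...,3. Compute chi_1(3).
chi_1(3) = zeta_4^3 = -I

Solution. chi_1(3) = zeta_4^(1*3) = zeta_4^3. Since zeta_4^4 = 1, this equals zeta_4^3 = exp(2*pi*i*3/4) = -I.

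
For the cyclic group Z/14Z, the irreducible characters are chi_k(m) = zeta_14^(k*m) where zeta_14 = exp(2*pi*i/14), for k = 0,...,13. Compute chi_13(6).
chi_13(6) = zeta_14^78 = exp(-6*I*pi/7)

Justification: chi_13(6) = zeta_14^(13*6) = zeta_14^78. Since zeta_14^14 = 1, this equals zeta_14^8 = exp(2*pi*i*8/14) = exp(-6*I*pi/7).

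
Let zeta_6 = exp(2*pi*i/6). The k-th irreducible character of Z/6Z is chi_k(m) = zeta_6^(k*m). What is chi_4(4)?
chi_4(4) = zeta_6^16 = exp(-2*I*pi/3)

Justification: chi_4(4) = zeta_6^(4*4) = zeta_6^16. Since zeta_6^6 = 1, this equals zeta_6^4 = exp(2*pi*i*4/6) = exp(-2*I*pi/3).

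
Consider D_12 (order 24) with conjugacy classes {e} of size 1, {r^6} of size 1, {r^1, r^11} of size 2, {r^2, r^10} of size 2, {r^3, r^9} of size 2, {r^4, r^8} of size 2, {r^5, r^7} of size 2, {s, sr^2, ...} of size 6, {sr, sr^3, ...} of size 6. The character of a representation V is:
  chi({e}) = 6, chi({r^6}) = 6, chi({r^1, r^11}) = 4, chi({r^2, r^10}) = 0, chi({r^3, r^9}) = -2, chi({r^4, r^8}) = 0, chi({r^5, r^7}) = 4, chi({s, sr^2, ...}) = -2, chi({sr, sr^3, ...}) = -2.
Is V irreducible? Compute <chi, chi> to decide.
Not irreducible (reducible): <chi, chi> = 8 > 1.

Details: <chi, chi> = (1/|G|) sum_C |C| * |chi(C)|^2 = (1/24)[1*|6|^2 + 1*|6|^2 + 2*|4|^2 + 2*|0|^2 + 2*|-2|^2 + 2*|0|^2 + 2*|4|^2 + 6*|-2|^2 + 6*|-2|^2]
  = (1/24)[(36) + (36) + (32) + (0) + (8) + (0) + (32) + (24) + (24)] = 192/24 = 8.
A character is irreducible iff <chi, chi> = 1, so this representation is reducible.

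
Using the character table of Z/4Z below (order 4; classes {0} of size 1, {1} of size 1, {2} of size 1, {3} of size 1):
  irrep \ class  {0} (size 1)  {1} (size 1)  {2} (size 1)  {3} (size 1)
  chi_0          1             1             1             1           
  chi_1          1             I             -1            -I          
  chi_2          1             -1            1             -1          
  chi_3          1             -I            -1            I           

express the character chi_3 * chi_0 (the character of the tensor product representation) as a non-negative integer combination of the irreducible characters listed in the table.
chi_3 tensor chi_0 = chi_3 (all other irreducibles have multiplicity 0).

The character of a tensor product is the pointwise product (chi_3 * chi_0)(C) = chi_3(C) * chi_0(C):
  {0}: (1)*(1), {1}: (-I)*(1), {2}: (-1)*(1), {3}: (I)*(1)
so (chi_3 * chi_0) takes values
  {0} -> 1, {1} -> -I, {2} -> -1, {3} -> I.
Now take the inner product of this character with each irreducible chi from the table, <chi_3*chi_0, chi> = (1/4) sum_C |C| (chi_3*chi_0)(C) conj(chi(C)):
  <chi_3*chi_0, chi_0> = (1/4)[1*(1)*conj(1) + 1*(-I)*conj(1) + 1*(-1)*conj(1) + 1*(I)*conj(1)]
      = (1/4)[(1) + (-I) + (-1) + (I)] = 0/4 = 0
  <chi_3*chi_0, chi_1> = (1/4)[1*(1)*conj(1) + 1*(-I)*conj(I) + 1*(-1)*conj(-1) + 1*(I)*conj(-I)]
      = (1/4)[(1) + (-1) + (1) + (-1)] = 0/4 = 0
  <chi_3*chi_0, chi_2> = (1/4)[1*(1)*conj(1) + 1*(-I)*conj(-1) + 1*(-1)*conj(1) + 1*(I)*conj(-1)]
      = (1/4)[(1) + (I) + (-1) + (-I)] = 0/4 = 0
  <chi_3*chi_0, chi_3> = (1/4)[1*(1)*conj(1) + 1*(-I)*conj(-I) + 1*(-1)*conj(-1) + 1*(I)*conj(I)]
      = (1/4)[(1) + (1) + (1) + (1)] = 4/4 = 1
(Exp terms are combined using exp(i*s)*conj(exp(i*t)) = exp(i*(s-t)), and sums of them are collapsed using the identity that for every m > 1 the m distinct m-th roots of unity sum to 0, e.g. 1 + exp(2*I*pi/3) + exp(-2*I*pi/3) = 0.)
Hence the multiplicities are chi_3: 1. Dimension check: dim(chi_3)*dim(chi_0) = 1*1 = 1 and sum (mult * dim) = 1*1 = 1.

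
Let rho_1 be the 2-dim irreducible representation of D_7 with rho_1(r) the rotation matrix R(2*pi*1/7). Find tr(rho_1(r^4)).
chi_{rho_1}(r^4) = 2*cos(2*pi*1*4/7) = -2*cos(pi/7)

rho_1(r^4) is rotation by angle 2*pi*1*4/7, whose trace is 2*cos(2*pi*1*4/7) = -2*cos(pi/7).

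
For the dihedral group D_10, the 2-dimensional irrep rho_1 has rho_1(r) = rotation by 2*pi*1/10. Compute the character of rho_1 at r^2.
chi_{rho_1}(r^2) = 2*cos(2*pi*1*2/10) = -1/2 + sqrt(5)/2

Reasoning: rho_1(r^2) is rotation by angle 2*pi*1*2/10, whose trace is 2*cos(2*pi*1*2/10) = -1/2 + sqrt(5)/2.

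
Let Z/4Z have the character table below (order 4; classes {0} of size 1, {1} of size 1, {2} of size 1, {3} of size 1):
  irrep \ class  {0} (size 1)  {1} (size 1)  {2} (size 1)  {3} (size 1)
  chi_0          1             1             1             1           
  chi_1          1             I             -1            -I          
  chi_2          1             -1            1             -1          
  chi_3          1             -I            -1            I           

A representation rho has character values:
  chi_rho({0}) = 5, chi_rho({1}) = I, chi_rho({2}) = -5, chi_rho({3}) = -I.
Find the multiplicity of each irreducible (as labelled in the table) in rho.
Multiplicities: chi_0: 0, chi_1: 3, chi_2: 0, chi_3: 2.

Use <chi_rho, chi> = (1/|G|) sum_C |C| * chi_rho(C) * conj(chi(C)) with |G| = 4 for each irreducible chi in the table:
  <chi_rho, chi_0> = (1/4)[1*(5)*conj(1) + 1*(I)*conj(1) + 1*(-5)*conj(1) + 1*(-I)*conj(1)]
      = (1/4)[(5) + (I) + (-5) + (-I)] = 0/4 = 0
  <chi_rho, chi_1> = (1/4)[1*(5)*conj(1) + 1*(I)*conj(I) + 1*(-5)*conj(-1) + 1*(-I)*conj(-I)]
      = (1/4)[(5) + (1) + (5) + (1)] = 12/4 = 3
  <chi_rho, chi_2> = (1/4)[1*(5)*conj(1) + 1*(I)*conj(-1) + 1*(-5)*conj(1) + 1*(-I)*conj(-1)]
      = (1/4)[(5) + (-I) + (-5) + (I)] = 0/4 = 0
  <chi_rho, chi_3> = (1/4)[1*(5)*conj(1) + 1*(I)*conj(-I) + 1*(-5)*conj(-1) + 1*(-I)*conj(I)]
      = (1/4)[(5) + (-1) + (5) + (-1)] = 8/4 = 2
(Exp terms are combined using exp(i*s)*conj(exp(i*t)) = exp(i*(s-t)), and sums of them are collapsed using the identity that for every m > 1 the m distinct m-th roots of unity sum to 0, e.g. 1 + exp(2*I*pi/3) + exp(-2*I*pi/3) = 0.)
Dimension check: dim(rho) = sum (mult * dim) = 0*1 + 3*1 + 0*1 + 2*1 = 5 = chi_rho(e) = 5.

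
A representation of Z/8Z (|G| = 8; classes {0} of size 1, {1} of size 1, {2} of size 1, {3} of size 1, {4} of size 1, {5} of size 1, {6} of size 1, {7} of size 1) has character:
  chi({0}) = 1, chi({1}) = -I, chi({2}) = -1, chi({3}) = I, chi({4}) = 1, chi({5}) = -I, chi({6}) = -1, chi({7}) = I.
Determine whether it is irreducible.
Irreducible: <chi, chi> = 1.

Explanation: <chi, chi> = (1/|G|) sum_C |C| * |chi(C)|^2 = (1/8)[1*|1|^2 + 1*|-I|^2 + 1*|-1|^2 + 1*|I|^2 + 1*|1|^2 + 1*|-I|^2 + 1*|-1|^2 + 1*|I|^2]
  = (1/8)[(1) + (1) + (1) + (1) + (1) + (1) + (1) + (1)] = 8/8 = 1.
(Exp terms are combined using exp(i*s)*conj(exp(i*t)) = exp(i*(s-t)), and sums of them are collapsed using the identity that for every m > 1 the m distinct m-th roots of unity sum to 0, e.g. 1 + exp(2*I*pi/3) + exp(-2*I*pi/3) = 0.)
A character is irreducible iff <chi, chi> = 1, so this representation is irreducible.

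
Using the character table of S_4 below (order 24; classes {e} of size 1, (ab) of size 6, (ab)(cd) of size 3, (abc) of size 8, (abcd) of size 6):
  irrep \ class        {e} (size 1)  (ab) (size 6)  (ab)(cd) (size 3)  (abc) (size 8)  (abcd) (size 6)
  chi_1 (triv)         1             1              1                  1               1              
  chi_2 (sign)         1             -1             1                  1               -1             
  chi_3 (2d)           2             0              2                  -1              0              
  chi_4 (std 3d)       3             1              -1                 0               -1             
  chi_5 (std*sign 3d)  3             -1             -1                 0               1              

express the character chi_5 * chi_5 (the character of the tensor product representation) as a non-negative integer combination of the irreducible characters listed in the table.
chi_5 tensor chi_5 = chi_1 + chi_3 + chi_4 + chi_5 (all other irreducibles have multiplicity 0).

Details: The character of a tensor product is the pointwise product (chi_5 * chi_5)(C) = chi_5(C) * chi_5(C):
  {e}: (3)*(3), (ab): (-1)*(-1), (ab)(cd): (-1)*(-1), (abc): (0)*(0), (abcd): (1)*(1)
so (chi_5 * chi_5) takes values
  {e} -> 9, (ab) -> 1, (ab)(cd) -> 1, (abc) -> 0, (abcd) -> 1.
Now take the inner product of this character with each irreducible chi from the table, <chi_5*chi_5, chi> = (1/24) sum_C |C| (chi_5*chi_5)(C) conj(chi(C)):
  <chi_5*chi_5, chi_1> = (1/24)[1*(9)*conj(1) + 6*(1)*conj(1) + 3*(1)*conj(1) + 8*(0)*conj(1) + 6*(1)*conj(1)]
      = (1/24)[(9) + (6) + (3) + (0) + (6)] = 24/24 = 1
  <chi_5*chi_5, chi_2> = (1/24)[1*(9)*conj(1) + 6*(1)*conj(-1) + 3*(1)*conj(1) + 8*(0)*conj(1) + 6*(1)*conj(-1)]
      = (1/24)[(9) + (-6) + (3) + (0) + (-6)] = 0/24 = 0
  <chi_5*chi_5, chi_3> = (1/24)[1*(9)*conj(2) + 6*(1)*conj(0) + 3*(1)*conj(2) + 8*(0)*conj(-1) + 6*(1)*conj(0)]
      = (1/24)[(18) + (0) + (6) + (0) + (0)] = 24/24 = 1
  <chi_5*chi_5, chi_4> = (1/24)[1*(9)*conj(3) + 6*(1)*conj(1) + 3*(1)*conj(-1) + 8*(0)*conj(0) + 6*(1)*conj(-1)]
      = (1/24)[(27) + (6) + (-3) + (0) + (-6)] = 24/24 = 1
  <chi_5*chi_5, chi_5> = (1/24)[1*(9)*conj(3) + 6*(1)*conj(-1) + 3*(1)*conj(-1) + 8*(0)*conj(0) + 6*(1)*conj(1)]
      = (1/24)[(27) + (-6) + (-3) + (0) + (6)] = 24/24 = 1
Hence the multiplicities are chi_1: 1, chi_3: 1, chi_4: 1, chi_5: 1. Dimension check: dim(chi_5)*dim(chi_5) = 3*3 = 9 and sum (mult * dim) = 1*1 + 1*2 + 1*3 + 1*3 = 9.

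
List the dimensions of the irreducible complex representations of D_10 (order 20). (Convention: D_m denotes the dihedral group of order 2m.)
Dimensions: 1, 1, 1, 1, 2, 2, 2, 2

Why: There are 8 irreducibles (= number of conjugacy classes). Their dimensions d_i satisfy sum d_i^2 = |G| = 20: 1 + 1 + 1 + 1 + 4 + 4 + 4 + 4 = 20.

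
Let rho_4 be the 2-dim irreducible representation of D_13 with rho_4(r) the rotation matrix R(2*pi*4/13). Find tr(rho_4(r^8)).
chi_{rho_4}(r^8) = 2*cos(2*pi*4*8/13) = -2*cos(pi/13)

Solution. rho_4(r^8) is rotation by angle 2*pi*4*8/13, whose trace is 2*cos(2*pi*4*8/13) = -2*cos(pi/13).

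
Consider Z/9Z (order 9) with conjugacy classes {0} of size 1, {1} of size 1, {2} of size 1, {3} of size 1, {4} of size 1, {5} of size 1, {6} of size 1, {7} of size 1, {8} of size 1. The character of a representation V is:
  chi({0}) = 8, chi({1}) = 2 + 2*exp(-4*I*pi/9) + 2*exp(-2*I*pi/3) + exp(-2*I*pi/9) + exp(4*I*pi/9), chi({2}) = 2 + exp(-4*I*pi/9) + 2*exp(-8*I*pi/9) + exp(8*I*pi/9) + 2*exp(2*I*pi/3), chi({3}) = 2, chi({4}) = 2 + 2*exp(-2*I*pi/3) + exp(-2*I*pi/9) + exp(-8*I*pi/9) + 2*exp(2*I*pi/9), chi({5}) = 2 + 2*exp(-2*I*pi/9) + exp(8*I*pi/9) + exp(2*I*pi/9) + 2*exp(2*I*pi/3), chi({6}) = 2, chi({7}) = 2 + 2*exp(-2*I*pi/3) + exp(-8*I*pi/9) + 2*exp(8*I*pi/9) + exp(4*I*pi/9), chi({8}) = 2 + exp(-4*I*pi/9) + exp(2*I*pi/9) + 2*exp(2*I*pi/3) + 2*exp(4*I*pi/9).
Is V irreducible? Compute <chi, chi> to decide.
Not irreducible (reducible): <chi, chi> = 14 > 1.

Argument: <chi, chi> = (1/|G|) sum_C |C| * |chi(C)|^2 = (1/9)[1*|8|^2 + 1*|2 + 2*exp(-4*I*pi/9) + 2*exp(-2*I*pi/3) + exp(-2*I*pi/9) + exp(4*I*pi/9)|^2 + 1*|2 + exp(-4*I*pi/9) + 2*exp(-8*I*pi/9) + exp(8*I*pi/9) + 2*exp(2*I*pi/3)|^2 + 1*|2|^2 + 1*|2 + 2*exp(-2*I*pi/3) + exp(-2*I*pi/9) + exp(-8*I*pi/9) + 2*exp(2*I*pi/9)|^2 + 1*|2 + 2*exp(-2*I*pi/9) + exp(8*I*pi/9) + exp(2*I*pi/9) + 2*exp(2*I*pi/3)|^2 + 1*|2|^2 + 1*|2 + 2*exp(-2*I*pi/3) + exp(-8*I*pi/9) + 2*exp(8*I*pi/9) + exp(4*I*pi/9)|^2 + 1*|2 + exp(-4*I*pi/9) + exp(2*I*pi/9) + 2*exp(2*I*pi/3) + 2*exp(4*I*pi/9)|^2]
  = (1/9)[(64) + (14 + 8*exp(-4*I*pi/9) + 8*exp(-2*I*pi/9) + 5*exp(-2*I*pi/3) + 4*exp(-8*I*pi/9) + 4*exp(8*I*pi/9) + 5*exp(2*I*pi/3) + 8*exp(2*I*pi/9) + 8*exp(4*I*pi/9)) + (14 + 8*exp(-4*I*pi/9) + 5*exp(-2*I*pi/3) + 8*exp(-8*I*pi/9) + 4*exp(-2*I*pi/9) + 4*exp(2*I*pi/9) + 8*exp(8*I*pi/9) + 5*exp(2*I*pi/3) + 8*exp(4*I*pi/9)) + (4) + (14 + 8*exp(-2*I*pi/9) + 5*exp(-2*I*pi/3) + 4*exp(-4*I*pi/9) + 8*exp(-8*I*pi/9) + 8*exp(8*I*pi/9) + 4*exp(4*I*pi/9) + 5*exp(2*I*pi/3) + 8*exp(2*I*pi/9)) + (14 + 8*exp(-2*I*pi/9) + 5*exp(-2*I*pi/3) + 4*exp(-4*I*pi/9) + 8*exp(-8*I*pi/9) + 8*exp(8*I*pi/9) + 4*exp(4*I*pi/9) + 5*exp(2*I*pi/3) + 8*exp(2*I*pi/9)) + (4) + (14 + 8*exp(-4*I*pi/9) + 5*exp(-2*I*pi/3) + 8*exp(-8*I*pi/9) + 4*exp(-2*I*pi/9) + 4*exp(2*I*pi/9) + 8*exp(8*I*pi/9) + 5*exp(2*I*pi/3) + 8*exp(4*I*pi/9)) + (14 + 8*exp(-4*I*pi/9) + 8*exp(-2*I*pi/9) + 5*exp(-2*I*pi/3) + 4*exp(-8*I*pi/9) + 4*exp(8*I*pi/9) + 5*exp(2*I*pi/3) + 8*exp(2*I*pi/9) + 8*exp(4*I*pi/9))] = 126/9 = 14.
(Exp terms are combined using exp(i*s)*conj(exp(i*t)) = exp(i*(s-t)), and sums of them are collapsed using the identity that for every m > 1 the m distinct m-th roots of unity sum to 0, e.g. 1 + exp(2*I*pi/3) + exp(-2*I*pi/3) = 0.)
A character is irreducible iff <chi, chi> = 1, so this representation is reducible.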